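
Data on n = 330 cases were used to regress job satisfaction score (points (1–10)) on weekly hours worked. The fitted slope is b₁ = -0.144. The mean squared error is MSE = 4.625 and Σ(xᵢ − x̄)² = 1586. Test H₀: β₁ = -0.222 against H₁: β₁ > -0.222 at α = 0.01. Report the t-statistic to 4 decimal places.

SE(b₁) = √(MSE/Sₓₓ) = √(4.625/1586) = 0.0540013.
t = (-0.144 − (-0.222)) / 0.0540013 = 1.4444.
df = n − 2 = 328.
One-sided p ≈ 0.0748, which is ≥ 0.01, so fail to reject H₀.
The data do not give significant evidence that the true slope on weekly hours worked exceeds -0.222 points (1–10) per unit.

t = 1.4444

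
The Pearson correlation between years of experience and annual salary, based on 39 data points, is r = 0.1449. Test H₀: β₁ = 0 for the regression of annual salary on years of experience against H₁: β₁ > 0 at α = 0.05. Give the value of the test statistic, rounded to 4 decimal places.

t = 0.8908

t = r·√(n − 2)/√(1 − r²) = 0.1449·√37/√0.979004 = 0.8908.
df = n − 2 = 37.
One-sided p ≈ 0.1894, which is ≥ 0.05, so fail to reject H₀.
The data do not give significant evidence of a linear association between years of experience and annual salary.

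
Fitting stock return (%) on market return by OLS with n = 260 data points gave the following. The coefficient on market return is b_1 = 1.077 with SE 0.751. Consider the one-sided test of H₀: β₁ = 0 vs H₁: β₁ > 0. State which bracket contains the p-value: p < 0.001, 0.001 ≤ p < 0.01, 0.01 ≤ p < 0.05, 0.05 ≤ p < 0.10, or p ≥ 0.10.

0.05 ≤ p < 0.10

t = 1.077 / 0.751 = 1.434.
df = n − 2 = 260 − 2 = 258.
One-sided p = P(T_{258} > t) ≈ 0.0764.
So 0.05 ≤ p < 0.10.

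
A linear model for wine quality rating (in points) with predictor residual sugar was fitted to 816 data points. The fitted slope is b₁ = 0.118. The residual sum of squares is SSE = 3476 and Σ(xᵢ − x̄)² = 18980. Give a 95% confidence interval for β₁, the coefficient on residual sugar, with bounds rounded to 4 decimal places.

MSE = SSE/(n − 2) = 3476/814 = 4.27027.
SE(b₁) = √(MSE/Sₓₓ) = √(4.27027/18980) = 0.0149996.
df = n − 2 = 814.
t* = t_{0.025, 814} = 1.962883.
Margin = t* × SE = 1.962883 × 0.0149996 = 0.029442.
CI: 0.118 ± 0.029442 → (0.0886, 0.1474).
With 95% confidence, each one-unit increase in residual sugar is associated with a change of between 0.0886 and 0.1474 points in wine quality rating.

(0.0886, 0.1474)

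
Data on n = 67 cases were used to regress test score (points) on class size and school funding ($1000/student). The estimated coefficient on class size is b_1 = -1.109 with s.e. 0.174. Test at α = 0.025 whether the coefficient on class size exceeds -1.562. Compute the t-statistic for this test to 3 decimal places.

H₀: β₁ = -1.562 vs H₁: β₁ > -1.562.
t = (b_1 − β₁⁰)/SE = (-1.109 − (-1.562)) / 0.174 = 2.603.
df = n − k − 1 = 67 − 2 − 1 = 64.
One-sided p ≈ 0.0057, which is < 0.025, so reject H₀.
There is evidence that the true slope on class size exceeds -1.562 points per unit, holding the other predictors fixed.

t = 2.603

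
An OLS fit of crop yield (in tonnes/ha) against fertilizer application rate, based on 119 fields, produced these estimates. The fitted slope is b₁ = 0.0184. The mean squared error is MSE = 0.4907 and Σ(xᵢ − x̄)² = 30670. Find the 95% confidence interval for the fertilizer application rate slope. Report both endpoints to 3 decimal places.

SE(b₁) = √(MSE/Sₓₓ) = √(0.4907/30670) = 0.00399992.
df = n − 2 = 117.
t* = t_{0.025, 117} = 1.980448.
Margin = t* × SE = 1.980448 × 0.00399992 = 0.00792.
CI: 0.0184 ± 0.00792 → (0.010, 0.026).
With 95% confidence, each one-unit increase in fertilizer application rate is associated with a change of between 0.010 and 0.026 tonnes/ha in crop yield.

(0.010, 0.026)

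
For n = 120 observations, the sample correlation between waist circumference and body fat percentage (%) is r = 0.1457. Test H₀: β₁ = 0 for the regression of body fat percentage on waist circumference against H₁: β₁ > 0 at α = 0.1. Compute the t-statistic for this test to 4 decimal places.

t = r·√(n − 2)/√(1 − r²) = 0.1457·√118/√0.978772 = 1.5998.
df = n − 2 = 118.
One-sided p ≈ 0.0562, which is < 0.1, so reject H₀.
There is evidence of a linear association between waist circumference and body fat percentage.

t = 1.5998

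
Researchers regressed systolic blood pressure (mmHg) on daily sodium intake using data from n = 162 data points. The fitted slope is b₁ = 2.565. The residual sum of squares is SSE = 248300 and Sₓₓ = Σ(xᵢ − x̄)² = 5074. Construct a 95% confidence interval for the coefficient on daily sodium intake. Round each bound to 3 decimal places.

(1.473, 3.657)

MSE = SSE/(n − 2) = 248300/160 = 1551.88.
SE(b₁) = √(MSE/Sₓₓ) = √(1551.88/5074) = 0.553036.
df = n − 2 = 160.
t* = t_{0.025, 160} = 1.974902.
Margin = t* × SE = 1.974902 × 0.553036 = 1.09219.
CI: 2.565 ± 1.09219 → (1.473, 3.657).
With 95% confidence, each one-unit increase in daily sodium intake is associated with a change of between 1.473 and 3.657 mmHg in systolic blood pressure.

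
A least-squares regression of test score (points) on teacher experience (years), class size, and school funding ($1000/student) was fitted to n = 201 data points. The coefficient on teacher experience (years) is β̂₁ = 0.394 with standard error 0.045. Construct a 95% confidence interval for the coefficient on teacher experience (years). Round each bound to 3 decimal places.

df = n − k − 1 = 201 − 3 − 1 = 197.
t* = t_{0.025, 197} = 1.972079.
Margin = t* × SE = 1.972079 × 0.045 = 0.08874.
CI: 0.394 ± 0.08874 → (0.305, 0.483).
With 95% confidence, each one-unit increase in teacher experience (years) is associated with a change of between 0.305 and 0.483 points in test score, holding the other predictors fixed.

(0.305, 0.483)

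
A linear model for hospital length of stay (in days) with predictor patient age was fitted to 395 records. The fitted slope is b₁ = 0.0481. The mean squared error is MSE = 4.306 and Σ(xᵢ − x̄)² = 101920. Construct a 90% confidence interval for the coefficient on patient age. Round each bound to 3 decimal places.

(0.037, 0.059)

SE(b₁) = √(MSE/Sₓₓ) = √(4.306/101920) = 0.00649991.
df = n − 2 = 393.
t* = t_{0.05, 393} = 1.64874.
Margin = t* × SE = 1.64874 × 0.00649991 = 0.01072.
CI: 0.0481 ± 0.01072 → (0.037, 0.059).
With 90% confidence, each one-unit increase in patient age is associated with a change of between 0.037 and 0.059 days in hospital length of stay.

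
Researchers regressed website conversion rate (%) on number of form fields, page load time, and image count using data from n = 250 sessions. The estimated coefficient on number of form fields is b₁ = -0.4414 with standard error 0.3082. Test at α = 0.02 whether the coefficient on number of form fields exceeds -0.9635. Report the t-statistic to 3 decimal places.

H₀: β₁ = -0.9635 vs H₁: β₁ > -0.9635.
t = (b₁ − β₁⁰)/SE = (-0.4414 − (-0.9635)) / 0.3082 = 1.694.
df = n − k − 1 = 250 − 3 − 1 = 246.
One-sided p ≈ 0.0458, which is ≥ 0.02, so fail to reject H₀.
The data do not give significant evidence that the true slope on number of form fields exceeds -0.9635 % per unit, holding the other predictors fixed.

t = 1.694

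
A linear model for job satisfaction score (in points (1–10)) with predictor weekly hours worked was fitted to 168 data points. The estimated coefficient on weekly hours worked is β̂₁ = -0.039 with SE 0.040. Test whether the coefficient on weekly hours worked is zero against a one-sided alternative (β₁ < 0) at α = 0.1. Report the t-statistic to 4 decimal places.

t = -0.9750

H₀: β₁ = 0 vs H₁: β₁ < 0.
t = (β̂₁ − β₁⁰)/SE = -0.039 / 0.040 = -0.9750.
df = n − 2 = 168 − 2 = 166.
One-sided p ≈ 0.1655, which is ≥ 0.1, so fail to reject H₀.
The data do not give significant evidence that the true slope on weekly hours worked is negative.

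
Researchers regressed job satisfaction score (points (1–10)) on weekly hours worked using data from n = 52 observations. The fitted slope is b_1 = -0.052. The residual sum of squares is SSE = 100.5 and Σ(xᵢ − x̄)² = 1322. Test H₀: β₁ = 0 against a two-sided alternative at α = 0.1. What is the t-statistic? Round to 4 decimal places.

MSE = SSE/(n − 2) = 100.5/50 = 2.01.
SE(b_1) = √(MSE/Sₓₓ) = √(2.01/1322) = 0.0389926.
t = -0.052 / 0.0389926 = -1.3336.
df = n − 2 = 50.
Two-sided p ≈ 0.1884, which is ≥ 0.1, so fail to reject H₀.
The data do not give significant evidence of an association between weekly hours worked and job satisfaction score.

t = -1.3336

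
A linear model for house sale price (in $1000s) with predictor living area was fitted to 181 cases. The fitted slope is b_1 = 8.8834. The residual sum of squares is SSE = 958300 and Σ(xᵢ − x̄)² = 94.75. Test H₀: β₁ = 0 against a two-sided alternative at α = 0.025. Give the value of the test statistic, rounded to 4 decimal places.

t = 1.1818

MSE = SSE/(n − 2) = 958300/179 = 5353.63.
SE(b_1) = √(MSE/Sₓₓ) = √(5353.63/94.75) = 7.51683.
t = 8.8834 / 7.51683 = 1.1818.
df = n − 2 = 179.
Two-sided p ≈ 0.2389, which is ≥ 0.025, so fail to reject H₀.
The data do not give significant evidence of an association between living area and house sale price.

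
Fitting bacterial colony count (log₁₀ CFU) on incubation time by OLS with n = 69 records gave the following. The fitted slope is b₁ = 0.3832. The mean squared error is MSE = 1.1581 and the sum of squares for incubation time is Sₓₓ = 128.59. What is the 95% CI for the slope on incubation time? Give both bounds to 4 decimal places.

(0.1938, 0.5726)

SE(b₁) = √(MSE/Sₓₓ) = √(1.1581/128.59) = 0.0949007.
df = n − 2 = 67.
t* = t_{0.025, 67} = 1.996008.
Margin = t* × SE = 1.996008 × 0.0949007 = 0.189423.
CI: 0.3832 ± 0.189423 → (0.1938, 0.5726).
With 95% confidence, each one-unit increase in incubation time is associated with a change of between 0.1938 and 0.5726 log₁₀ CFU in bacterial colony count.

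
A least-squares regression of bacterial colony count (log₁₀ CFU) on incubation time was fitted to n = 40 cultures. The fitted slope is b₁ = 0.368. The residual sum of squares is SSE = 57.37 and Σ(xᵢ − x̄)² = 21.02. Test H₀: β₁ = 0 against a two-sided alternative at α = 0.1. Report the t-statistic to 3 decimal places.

t = 1.373

MSE = SSE/(n − 2) = 57.37/38 = 1.50974.
SE(b₁) = √(MSE/Sₓₓ) = √(1.50974/21.02) = 0.268.
t = 0.368 / 0.268 = 1.373.
df = n − 2 = 38.
Two-sided p ≈ 0.1778, which is ≥ 0.1, so fail to reject H₀.
The data do not give significant evidence of an association between incubation time and bacterial colony count.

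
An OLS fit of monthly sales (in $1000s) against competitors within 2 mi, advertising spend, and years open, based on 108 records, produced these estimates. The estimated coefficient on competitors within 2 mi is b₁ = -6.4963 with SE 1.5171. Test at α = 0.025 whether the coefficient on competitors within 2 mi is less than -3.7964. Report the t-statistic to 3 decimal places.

H₀: β₁ = -3.7964 vs H₁: β₁ < -3.7964.
t = (b₁ − β₁⁰)/SE = (-6.4963 − (-3.7964)) / 1.5171 = -1.780.
df = n − k − 1 = 108 − 3 − 1 = 104.
One-sided p ≈ 0.0390, which is ≥ 0.025, so fail to reject H₀.
The data do not give significant evidence that the true slope on competitors within 2 mi is below -3.7964 $1000s per unit, holding the other predictors fixed.

t = -1.780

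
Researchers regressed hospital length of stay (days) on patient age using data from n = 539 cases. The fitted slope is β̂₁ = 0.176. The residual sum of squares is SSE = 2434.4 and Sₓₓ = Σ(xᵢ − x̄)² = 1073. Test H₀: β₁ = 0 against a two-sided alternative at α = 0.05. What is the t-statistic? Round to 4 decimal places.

MSE = SSE/(n − 2) = 2434.4/537 = 4.53333.
SE(β̂₁) = √(MSE/Sₓₓ) = √(4.53333/1073) = 0.0649993.
t = 0.176 / 0.0649993 = 2.7077.
df = n − 2 = 537.
Two-sided p ≈ 0.0070, which is < 0.05, so reject H₀.
There is evidence that patient age is associated with hospital length of stay.

t = 2.7077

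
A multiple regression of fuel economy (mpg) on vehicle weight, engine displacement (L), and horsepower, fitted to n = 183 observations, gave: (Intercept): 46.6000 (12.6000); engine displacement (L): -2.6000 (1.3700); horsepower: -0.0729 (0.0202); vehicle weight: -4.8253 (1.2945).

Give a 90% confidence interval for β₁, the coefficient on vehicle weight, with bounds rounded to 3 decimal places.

(-6.966, -2.685)

Read off: b = -4.8253, SE = 1.2945 for vehicle weight.
df = n − k − 1 = 183 − 3 − 1 = 179.
t* = t_{0.05, 179} = 1.653411.
Margin = t* × SE = 1.653411 × 1.2945 = 2.14034.
CI: -4.8253 ± 2.14034 → (-6.966, -2.685).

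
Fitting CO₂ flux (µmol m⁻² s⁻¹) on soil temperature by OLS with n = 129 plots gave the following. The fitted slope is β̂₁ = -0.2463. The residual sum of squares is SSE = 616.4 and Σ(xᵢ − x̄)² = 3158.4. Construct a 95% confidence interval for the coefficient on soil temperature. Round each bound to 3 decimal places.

(-0.324, -0.169)

MSE = SSE/(n − 2) = 616.4/127 = 4.85354.
SE(β̂₁) = √(MSE/Sₓₓ) = √(4.85354/3158.4) = 0.0392009.
df = n − 2 = 127.
t* = t_{0.025, 127} = 1.97882.
Margin = t* × SE = 1.97882 × 0.0392009 = 0.07757.
CI: -0.2463 ± 0.07757 → (-0.324, -0.169).
With 95% confidence, each one-unit increase in soil temperature is associated with a change of between -0.324 and -0.169 µmol m⁻² s⁻¹ in CO₂ flux.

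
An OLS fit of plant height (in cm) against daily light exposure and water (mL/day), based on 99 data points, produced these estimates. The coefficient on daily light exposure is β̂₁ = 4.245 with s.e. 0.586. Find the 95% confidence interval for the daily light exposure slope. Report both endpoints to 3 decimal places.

(3.082, 5.408)

df = n − k − 1 = 99 − 2 − 1 = 96.
t* = t_{0.025, 96} = 1.984984.
Margin = t* × SE = 1.984984 × 0.586 = 1.16320.
CI: 4.245 ± 1.16320 → (3.082, 5.408).
With 95% confidence, each one-unit increase in daily light exposure is associated with a change of between 3.082 and 5.408 cm in plant height, holding the other predictors fixed.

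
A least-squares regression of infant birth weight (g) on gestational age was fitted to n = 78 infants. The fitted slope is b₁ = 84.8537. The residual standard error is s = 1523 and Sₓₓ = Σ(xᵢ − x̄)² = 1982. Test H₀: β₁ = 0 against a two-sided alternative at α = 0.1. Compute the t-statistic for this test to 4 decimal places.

SE(b₁) = s/√Sₓₓ = 1523/√1982 = 34.2096.
t = 84.8537 / 34.2096 = 2.4804.
df = n − 2 = 76.
Two-sided p ≈ 0.0153, which is < 0.1, so reject H₀.
There is evidence that gestational age is associated with infant birth weight.

t = 2.4804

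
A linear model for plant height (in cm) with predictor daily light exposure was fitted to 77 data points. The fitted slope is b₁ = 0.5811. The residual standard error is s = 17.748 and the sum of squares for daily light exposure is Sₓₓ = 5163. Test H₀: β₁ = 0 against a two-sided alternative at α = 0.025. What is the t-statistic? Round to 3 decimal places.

t = 2.353

SE(b₁) = s/√Sₓₓ = 17.748/√5163 = 0.247001.
t = 0.5811 / 0.247001 = 2.353.
df = n − 2 = 75.
Two-sided p ≈ 0.0213, which is < 0.025, so reject H₀.
There is evidence that daily light exposure is associated with plant height.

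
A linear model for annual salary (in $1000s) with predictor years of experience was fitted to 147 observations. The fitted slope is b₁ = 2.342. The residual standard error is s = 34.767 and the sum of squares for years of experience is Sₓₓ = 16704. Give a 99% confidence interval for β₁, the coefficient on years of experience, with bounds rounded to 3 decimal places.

(1.640, 3.044)

SE(b₁) = s/√Sₓₓ = 34.767/√16704 = 0.269003.
df = n − 2 = 145.
t* = t_{0.005, 145} = 2.610161.
Margin = t* × SE = 2.610161 × 0.269003 = 0.70214.
CI: 2.342 ± 0.70214 → (1.640, 3.044).
With 99% confidence, each one-unit increase in years of experience is associated with a change of between 1.640 and 3.044 $1000s in annual salary.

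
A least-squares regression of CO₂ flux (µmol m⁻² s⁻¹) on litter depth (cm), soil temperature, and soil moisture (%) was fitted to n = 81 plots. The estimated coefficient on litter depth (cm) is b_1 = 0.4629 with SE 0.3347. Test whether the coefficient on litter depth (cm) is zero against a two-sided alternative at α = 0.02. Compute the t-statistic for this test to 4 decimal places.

t = 1.3830

H₀: β₁ = 0 vs H₁: β₁ ≠ 0.
t = (b_1 − β₁⁰)/SE = 0.4629 / 0.3347 = 1.3830.
df = n − k − 1 = 81 − 3 − 1 = 77.
Two-sided p ≈ 0.1707, which is ≥ 0.02, so fail to reject H₀.
The data do not give significant evidence of an association between litter depth (cm) and CO₂ flux, after adjusting for the other predictors.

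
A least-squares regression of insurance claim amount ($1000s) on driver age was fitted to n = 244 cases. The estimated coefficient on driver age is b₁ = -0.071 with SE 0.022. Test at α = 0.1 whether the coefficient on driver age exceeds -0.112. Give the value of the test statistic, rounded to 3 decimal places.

t = 1.864

H₀: β₁ = -0.112 vs H₁: β₁ > -0.112.
t = (b₁ − β₁⁰)/SE = (-0.071 − (-0.112)) / 0.022 = 1.864.
df = n − 2 = 244 − 2 = 242.
One-sided p ≈ 0.0318, which is < 0.1, so reject H₀.
There is evidence that the true slope on driver age exceeds -0.112 $1000s per unit.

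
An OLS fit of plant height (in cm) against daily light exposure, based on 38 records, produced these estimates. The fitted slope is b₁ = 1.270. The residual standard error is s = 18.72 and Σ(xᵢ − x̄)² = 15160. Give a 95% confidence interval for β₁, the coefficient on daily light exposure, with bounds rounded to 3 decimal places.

SE(b₁) = s/√Sₓₓ = 18.72/√15160 = 0.152039.
df = n − 2 = 36.
t* = t_{0.025, 36} = 2.028094.
Margin = t* × SE = 2.028094 × 0.152039 = 0.30835.
CI: 1.270 ± 0.30835 → (0.962, 1.578).
With 95% confidence, each one-unit increase in daily light exposure is associated with a change of between 0.962 and 1.578 cm in plant height.

(0.962, 1.578)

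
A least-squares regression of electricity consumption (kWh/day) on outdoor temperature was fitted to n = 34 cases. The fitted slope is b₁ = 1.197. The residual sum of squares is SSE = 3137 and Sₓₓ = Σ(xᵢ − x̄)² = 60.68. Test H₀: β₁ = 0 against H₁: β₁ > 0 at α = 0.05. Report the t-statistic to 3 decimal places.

t = 0.942

MSE = SSE/(n − 2) = 3137/32 = 98.0312.
SE(b₁) = √(MSE/Sₓₓ) = √(98.0312/60.68) = 1.27104.
t = 1.197 / 1.27104 = 0.942.
df = n − 2 = 32.
One-sided p ≈ 0.1767, which is ≥ 0.05, so fail to reject H₀.
The data do not give significant evidence that the true slope on outdoor temperature is positive.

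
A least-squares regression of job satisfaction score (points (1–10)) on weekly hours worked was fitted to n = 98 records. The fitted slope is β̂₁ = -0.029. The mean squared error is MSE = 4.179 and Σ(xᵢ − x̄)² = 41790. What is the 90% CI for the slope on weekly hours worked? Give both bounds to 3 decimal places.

SE(β̂₁) = √(MSE/Sₓₓ) = √(4.179/41790) = 0.01.
df = n − 2 = 96.
t* = t_{0.05, 96} = 1.660881.
Margin = t* × SE = 1.660881 × 0.01 = 0.01661.
CI: -0.029 ± 0.01661 → (-0.046, -0.012).
With 90% confidence, each one-unit increase in weekly hours worked is associated with a change of between -0.046 and -0.012 points (1–10) in job satisfaction score.

(-0.046, -0.012)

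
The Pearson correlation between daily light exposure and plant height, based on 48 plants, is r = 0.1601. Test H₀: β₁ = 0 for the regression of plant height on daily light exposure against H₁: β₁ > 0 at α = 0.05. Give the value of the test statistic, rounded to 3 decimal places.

t = r·√(n − 2)/√(1 − r²) = 0.1601·√46/√0.974368 = 1.100.
df = n − 2 = 46.
One-sided p ≈ 0.1385, which is ≥ 0.05, so fail to reject H₀.
The data do not give significant evidence of a linear association between daily light exposure and plant height.

t = 1.100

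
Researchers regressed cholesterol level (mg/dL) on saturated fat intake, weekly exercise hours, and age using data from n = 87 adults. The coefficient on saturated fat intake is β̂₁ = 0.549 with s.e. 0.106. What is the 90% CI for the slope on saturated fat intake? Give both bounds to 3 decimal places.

(0.373, 0.725)

df = n − k − 1 = 87 − 3 − 1 = 83.
t* = t_{0.05, 83} = 1.66342.
Margin = t* × SE = 1.66342 × 0.106 = 0.17632.
CI: 0.549 ± 0.17632 → (0.373, 0.725).
With 90% confidence, each one-unit increase in saturated fat intake is associated with a change of between 0.373 and 0.725 mg/dL in cholesterol level, holding the other predictors fixed.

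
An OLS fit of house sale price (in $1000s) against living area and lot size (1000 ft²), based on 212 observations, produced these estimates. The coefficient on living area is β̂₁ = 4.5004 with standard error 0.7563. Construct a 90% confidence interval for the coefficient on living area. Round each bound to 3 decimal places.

df = n − k − 1 = 212 − 2 − 1 = 209.
t* = t_{0.05, 209} = 1.652177.
Margin = t* × SE = 1.652177 × 0.7563 = 1.24954.
CI: 4.5004 ± 1.24954 → (3.251, 5.750).
With 90% confidence, each one-unit increase in living area is associated with a change of between 3.251 and 5.750 $1000s in house sale price, holding the other predictors fixed.

(3.251, 5.750)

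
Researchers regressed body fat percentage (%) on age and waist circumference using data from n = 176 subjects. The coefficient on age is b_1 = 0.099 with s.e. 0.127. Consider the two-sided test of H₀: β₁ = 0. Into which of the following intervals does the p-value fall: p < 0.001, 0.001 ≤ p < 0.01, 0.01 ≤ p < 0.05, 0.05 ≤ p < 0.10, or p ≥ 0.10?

t = 0.099 / 0.127 = 0.780.
df = n − k − 1 = 176 − 2 − 1 = 173.
Two-sided p = 2·P(T_{173} > |t|) ≈ 0.4367.
So p ≥ 0.10.

p ≥ 0.10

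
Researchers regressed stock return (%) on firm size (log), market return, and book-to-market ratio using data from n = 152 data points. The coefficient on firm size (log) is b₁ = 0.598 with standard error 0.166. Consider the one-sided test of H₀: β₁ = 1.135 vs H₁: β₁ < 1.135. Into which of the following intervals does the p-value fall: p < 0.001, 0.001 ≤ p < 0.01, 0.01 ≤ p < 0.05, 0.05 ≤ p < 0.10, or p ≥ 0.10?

p < 0.001

t = (0.598 − 1.135) / 0.166 = -3.235.
df = n − k − 1 = 152 − 3 − 1 = 148.
One-sided p = P(T_{148} < t) ≈ 0.0008.
So p < 0.001.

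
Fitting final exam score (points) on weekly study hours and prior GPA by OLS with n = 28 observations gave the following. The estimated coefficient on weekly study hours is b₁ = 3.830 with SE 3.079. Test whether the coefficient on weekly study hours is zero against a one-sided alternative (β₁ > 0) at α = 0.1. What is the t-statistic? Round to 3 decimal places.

t = 1.244

H₀: β₁ = 0 vs H₁: β₁ > 0.
t = (b₁ − β₁⁰)/SE = 3.830 / 3.079 = 1.244.
df = n − k − 1 = 28 − 2 − 1 = 25.
One-sided p ≈ 0.1125, which is ≥ 0.1, so fail to reject H₀.
The data do not give significant evidence that the true slope on weekly study hours is positive, holding the other predictors fixed.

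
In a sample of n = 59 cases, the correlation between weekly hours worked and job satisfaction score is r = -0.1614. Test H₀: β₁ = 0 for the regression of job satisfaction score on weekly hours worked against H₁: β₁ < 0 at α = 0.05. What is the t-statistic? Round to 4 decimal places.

t = r·√(n − 2)/√(1 − r²) = -0.1614·√57/√0.97395 = -1.2347.
df = n − 2 = 57.
One-sided p ≈ 0.1110, which is ≥ 0.05, so fail to reject H₀.
The data do not give significant evidence of a linear association between weekly hours worked and job satisfaction score.

t = -1.2347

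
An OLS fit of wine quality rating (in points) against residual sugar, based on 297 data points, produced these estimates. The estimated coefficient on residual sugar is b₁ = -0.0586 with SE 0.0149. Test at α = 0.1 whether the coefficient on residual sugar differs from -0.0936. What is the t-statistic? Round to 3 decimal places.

t = 2.349

H₀: β₁ = -0.0936 vs H₁: β₁ ≠ -0.0936.
t = (b₁ − β₁⁰)/SE = (-0.0586 − (-0.0936)) / 0.0149 = 2.349.
df = n − 2 = 297 − 2 = 295.
Two-sided p ≈ 0.0195, which is < 0.1, so reject H₀.
There is evidence that the true slope on residual sugar differs from -0.0936 points per unit.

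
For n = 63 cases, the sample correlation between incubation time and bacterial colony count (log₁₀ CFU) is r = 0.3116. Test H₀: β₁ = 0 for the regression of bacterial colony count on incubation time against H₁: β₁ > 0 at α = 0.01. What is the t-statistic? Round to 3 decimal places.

t = 2.561

t = r·√(n − 2)/√(1 − r²) = 0.3116·√61/√0.902905 = 2.561.
df = n − 2 = 61.
One-sided p ≈ 0.0065, which is < 0.01, so reject H₀.
There is evidence of a linear association between incubation time and bacterial colony count.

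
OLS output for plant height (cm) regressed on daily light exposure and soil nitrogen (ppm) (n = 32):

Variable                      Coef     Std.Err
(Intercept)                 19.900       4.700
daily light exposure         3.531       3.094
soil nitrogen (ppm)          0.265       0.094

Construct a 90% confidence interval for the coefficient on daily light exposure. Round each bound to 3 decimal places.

(-1.726, 8.788)

Read off: b = 3.531, SE = 3.094 for daily light exposure.
df = n − k − 1 = 32 − 2 − 1 = 29.
t* = t_{0.05, 29} = 1.699127.
Margin = t* × SE = 1.699127 × 3.094 = 5.25710.
CI: 3.531 ± 5.25710 → (-1.726, 8.788).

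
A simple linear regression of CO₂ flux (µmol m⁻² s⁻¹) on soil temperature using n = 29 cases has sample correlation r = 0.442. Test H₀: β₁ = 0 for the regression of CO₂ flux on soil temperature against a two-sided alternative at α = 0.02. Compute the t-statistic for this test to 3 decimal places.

t = 2.560

t = r·√(n − 2)/√(1 − r²) = 0.442·√27/√0.804636 = 2.560.
df = n − 2 = 27.
Two-sided p ≈ 0.0164, which is < 0.02, so reject H₀.
There is evidence of a linear association between soil temperature and CO₂ flux.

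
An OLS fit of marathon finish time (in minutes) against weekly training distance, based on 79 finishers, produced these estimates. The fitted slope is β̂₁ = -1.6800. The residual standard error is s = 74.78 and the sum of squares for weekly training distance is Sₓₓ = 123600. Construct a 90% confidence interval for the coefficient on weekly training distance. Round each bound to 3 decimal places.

(-2.034, -1.326)

SE(β̂₁) = s/√Sₓₓ = 74.78/√123600 = 0.212704.
df = n − 2 = 77.
t* = t_{0.05, 77} = 1.664885.
Margin = t* × SE = 1.664885 × 0.212704 = 0.35413.
CI: -1.6800 ± 0.35413 → (-2.034, -1.326).
With 90% confidence, each one-unit increase in weekly training distance is associated with a change of between -2.034 and -1.326 minutes in marathon finish time.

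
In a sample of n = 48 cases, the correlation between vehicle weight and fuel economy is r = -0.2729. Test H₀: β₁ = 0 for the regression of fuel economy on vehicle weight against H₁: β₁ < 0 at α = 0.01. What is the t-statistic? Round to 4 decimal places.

t = -1.9239

t = r·√(n − 2)/√(1 − r²) = -0.2729·√46/√0.925526 = -1.9239.
df = n − 2 = 46.
One-sided p ≈ 0.0303, which is ≥ 0.01, so fail to reject H₀.
The data do not give significant evidence of a linear association between vehicle weight and fuel economy.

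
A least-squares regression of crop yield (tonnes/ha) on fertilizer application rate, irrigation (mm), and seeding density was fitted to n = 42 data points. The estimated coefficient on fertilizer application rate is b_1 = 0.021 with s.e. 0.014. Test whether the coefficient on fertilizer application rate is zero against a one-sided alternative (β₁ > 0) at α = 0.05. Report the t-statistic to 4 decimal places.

H₀: β₁ = 0 vs H₁: β₁ > 0.
t = (b_1 − β₁⁰)/SE = 0.021 / 0.014 = 1.5000.
df = n − k − 1 = 42 − 3 − 1 = 38.
One-sided p ≈ 0.0709, which is ≥ 0.05, so fail to reject H₀.
The data do not give significant evidence that the true slope on fertilizer application rate is positive, holding the other predictors fixed.

t = 1.5000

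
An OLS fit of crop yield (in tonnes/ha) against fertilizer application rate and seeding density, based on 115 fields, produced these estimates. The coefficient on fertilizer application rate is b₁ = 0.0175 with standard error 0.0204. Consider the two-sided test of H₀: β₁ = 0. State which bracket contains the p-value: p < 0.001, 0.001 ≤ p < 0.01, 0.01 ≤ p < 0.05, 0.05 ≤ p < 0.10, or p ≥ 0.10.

p ≥ 0.10

t = 0.0175 / 0.0204 = 0.858.
df = n − k − 1 = 115 − 2 − 1 = 112.
Two-sided p = 2·P(T_{112} > |t|) ≈ 0.3928.
So p ≥ 0.10.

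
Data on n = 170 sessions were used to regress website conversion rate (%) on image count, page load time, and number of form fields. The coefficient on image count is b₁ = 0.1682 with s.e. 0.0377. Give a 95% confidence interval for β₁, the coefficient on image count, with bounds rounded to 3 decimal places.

df = n − k − 1 = 170 − 3 − 1 = 166.
t* = t_{0.025, 166} = 1.974358.
Margin = t* × SE = 1.974358 × 0.0377 = 0.07443.
CI: 0.1682 ± 0.07443 → (0.094, 0.243).
With 95% confidence, each one-unit increase in image count is associated with a change of between 0.094 and 0.243 % in website conversion rate, holding the other predictors fixed.

(0.094, 0.243)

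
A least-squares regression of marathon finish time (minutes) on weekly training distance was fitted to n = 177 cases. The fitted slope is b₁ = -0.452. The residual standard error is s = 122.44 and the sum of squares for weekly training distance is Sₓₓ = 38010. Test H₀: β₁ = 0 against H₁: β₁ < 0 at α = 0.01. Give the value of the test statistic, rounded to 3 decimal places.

SE(b₁) = s/√Sₓₓ = 122.44/√38010 = 0.628021.
t = -0.452 / 0.628021 = -0.720.
df = n − 2 = 175.
One-sided p ≈ 0.2363, which is ≥ 0.01, so fail to reject H₀.
The data do not give significant evidence that the true slope on weekly training distance is negative.

t = -0.720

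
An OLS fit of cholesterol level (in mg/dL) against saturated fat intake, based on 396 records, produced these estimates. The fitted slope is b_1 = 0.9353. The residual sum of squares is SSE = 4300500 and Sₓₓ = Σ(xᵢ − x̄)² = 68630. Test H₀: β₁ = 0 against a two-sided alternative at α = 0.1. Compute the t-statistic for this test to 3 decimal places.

t = 2.345

MSE = SSE/(n − 2) = 4300500/394 = 10915.
SE(b_1) = √(MSE/Sₓₓ) = √(10915/68630) = 0.398799.
t = 0.9353 / 0.398799 = 2.345.
df = n − 2 = 394.
Two-sided p ≈ 0.0195, which is < 0.1, so reject H₀.
There is evidence that saturated fat intake is associated with cholesterol level.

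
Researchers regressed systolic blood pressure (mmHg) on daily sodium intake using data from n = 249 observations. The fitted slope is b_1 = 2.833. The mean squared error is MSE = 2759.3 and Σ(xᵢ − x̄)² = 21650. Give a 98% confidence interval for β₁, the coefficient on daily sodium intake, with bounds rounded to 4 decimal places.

(1.9971, 3.6689)

SE(b_1) = √(MSE/Sₓₓ) = √(2759.3/21650) = 0.357002.
df = n − 2 = 247.
t* = t_{0.01, 247} = 2.34154.
Margin = t* × SE = 2.34154 × 0.357002 = 0.835934.
CI: 2.833 ± 0.835934 → (1.9971, 3.6689).
With 98% confidence, each one-unit increase in daily sodium intake is associated with a change of between 1.9971 and 3.6689 mmHg in systolic blood pressure.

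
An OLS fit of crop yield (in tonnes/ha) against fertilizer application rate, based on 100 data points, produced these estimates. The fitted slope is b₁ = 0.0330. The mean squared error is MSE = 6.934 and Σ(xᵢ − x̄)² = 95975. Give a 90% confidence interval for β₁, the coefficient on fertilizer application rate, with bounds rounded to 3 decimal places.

SE(b₁) = √(MSE/Sₓₓ) = √(6.934/95975) = 0.00849988.
df = n − 2 = 98.
t* = t_{0.05, 98} = 1.660551.
Margin = t* × SE = 1.660551 × 0.00849988 = 0.01411.
CI: 0.0330 ± 0.01411 → (0.019, 0.047).
With 90% confidence, each one-unit increase in fertilizer application rate is associated with a change of between 0.019 and 0.047 tonnes/ha in crop yield.

(0.019, 0.047)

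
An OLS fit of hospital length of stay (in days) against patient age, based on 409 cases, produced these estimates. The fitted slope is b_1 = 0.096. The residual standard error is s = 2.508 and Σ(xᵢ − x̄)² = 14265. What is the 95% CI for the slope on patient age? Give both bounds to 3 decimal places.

(0.055, 0.137)

SE(b_1) = s/√Sₓₓ = 2.508/√14265 = 0.0209987.
df = n − 2 = 407.
t* = t_{0.025, 407} = 1.96581.
Margin = t* × SE = 1.96581 × 0.0209987 = 0.04128.
CI: 0.096 ± 0.04128 → (0.055, 0.137).
With 95% confidence, each one-unit increase in patient age is associated with a change of between 0.055 and 0.137 days in hospital length of stay.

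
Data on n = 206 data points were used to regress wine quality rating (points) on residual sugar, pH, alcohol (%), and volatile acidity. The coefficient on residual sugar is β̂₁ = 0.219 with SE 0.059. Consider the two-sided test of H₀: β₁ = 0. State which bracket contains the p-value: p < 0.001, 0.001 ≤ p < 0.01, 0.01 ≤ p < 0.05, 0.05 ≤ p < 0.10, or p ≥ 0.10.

p < 0.001

t = 0.219 / 0.059 = 3.712.
df = n − k − 1 = 206 − 4 − 1 = 201.
Two-sided p = 2·P(T_{201} > |t|) ≈ 0.0003.
So p < 0.001.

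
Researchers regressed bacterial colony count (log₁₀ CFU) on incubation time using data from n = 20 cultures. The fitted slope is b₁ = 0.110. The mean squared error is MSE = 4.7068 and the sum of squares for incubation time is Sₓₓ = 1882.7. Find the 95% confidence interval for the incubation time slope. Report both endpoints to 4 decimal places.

(0.0050, 0.2150)

SE(b₁) = √(MSE/Sₓₓ) = √(4.7068/1882.7) = 0.0500003.
df = n − 2 = 18.
t* = t_{0.025, 18} = 2.100922.
Margin = t* × SE = 2.100922 × 0.0500003 = 0.105047.
CI: 0.110 ± 0.105047 → (0.0050, 0.2150).
With 95% confidence, each one-unit increase in incubation time is associated with a change of between 0.0050 and 0.2150 log₁₀ CFU in bacterial colony count.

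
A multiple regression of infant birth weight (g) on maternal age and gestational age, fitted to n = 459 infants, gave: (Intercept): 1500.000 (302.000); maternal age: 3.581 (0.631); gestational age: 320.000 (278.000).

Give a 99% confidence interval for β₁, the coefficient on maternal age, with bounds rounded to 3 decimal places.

Read off: b = 3.581, SE = 0.631 for maternal age.
df = n − k − 1 = 459 − 2 − 1 = 456.
t* = t_{0.005, 456} = 2.586654.
Margin = t* × SE = 2.586654 × 0.631 = 1.63218.
CI: 3.581 ± 1.63218 → (1.949, 5.213).

(1.949, 5.213)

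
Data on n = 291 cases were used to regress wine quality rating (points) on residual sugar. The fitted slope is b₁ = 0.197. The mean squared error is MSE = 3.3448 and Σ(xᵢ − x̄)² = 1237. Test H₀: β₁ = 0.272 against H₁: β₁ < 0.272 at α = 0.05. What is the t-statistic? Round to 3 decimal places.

t = -1.442

SE(b₁) = √(MSE/Sₓₓ) = √(3.3448/1237) = 0.0519996.
t = (0.197 − 0.272) / 0.0519996 = -1.442.
df = n − 2 = 289.
One-sided p ≈ 0.0751, which is ≥ 0.05, so fail to reject H₀.
The data do not give significant evidence that the true slope on residual sugar is below 0.272 points per unit.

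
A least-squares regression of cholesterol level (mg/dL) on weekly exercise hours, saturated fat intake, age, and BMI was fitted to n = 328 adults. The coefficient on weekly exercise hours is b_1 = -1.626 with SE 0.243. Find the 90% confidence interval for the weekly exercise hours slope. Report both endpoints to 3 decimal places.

df = n − k − 1 = 328 − 4 − 1 = 323.
t* = t_{0.05, 323} = 1.649585.
Margin = t* × SE = 1.649585 × 0.243 = 0.40085.
CI: -1.626 ± 0.40085 → (-2.027, -1.225).
With 90% confidence, each one-unit increase in weekly exercise hours is associated with a change of between -2.027 and -1.225 mg/dL in cholesterol level, holding the other predictors fixed.

(-2.027, -1.225)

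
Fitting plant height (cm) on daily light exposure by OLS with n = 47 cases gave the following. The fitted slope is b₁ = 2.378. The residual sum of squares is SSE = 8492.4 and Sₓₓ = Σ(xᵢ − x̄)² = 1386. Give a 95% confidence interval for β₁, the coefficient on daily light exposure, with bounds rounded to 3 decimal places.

(1.635, 3.121)

MSE = SSE/(n − 2) = 8492.4/45 = 188.72.
SE(b₁) = √(MSE/Sₓₓ) = √(188.72/1386) = 0.369001.
df = n − 2 = 45.
t* = t_{0.025, 45} = 2.014103.
Margin = t* × SE = 2.014103 × 0.369001 = 0.74321.
CI: 2.378 ± 0.74321 → (1.635, 3.121).
With 95% confidence, each one-unit increase in daily light exposure is associated with a change of between 1.635 and 3.121 cm in plant height.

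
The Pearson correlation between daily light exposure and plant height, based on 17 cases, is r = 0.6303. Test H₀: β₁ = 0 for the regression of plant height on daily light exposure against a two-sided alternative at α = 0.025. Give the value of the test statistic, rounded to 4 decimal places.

t = 3.1444

t = r·√(n − 2)/√(1 − r²) = 0.6303·√15/√0.602722 = 3.1444.
df = n − 2 = 15.
Two-sided p ≈ 0.0067, which is < 0.025, so reject H₀.
There is evidence of a linear association between daily light exposure and plant height.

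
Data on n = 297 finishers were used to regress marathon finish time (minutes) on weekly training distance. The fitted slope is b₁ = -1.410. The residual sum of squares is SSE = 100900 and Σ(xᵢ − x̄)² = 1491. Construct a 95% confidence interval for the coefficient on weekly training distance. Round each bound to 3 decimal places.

(-2.353, -0.467)

MSE = SSE/(n − 2) = 100900/295 = 342.034.
SE(b₁) = √(MSE/Sₓₓ) = √(342.034/1491) = 0.478956.
df = n − 2 = 295.
t* = t_{0.025, 295} = 1.968038.
Margin = t* × SE = 1.968038 × 0.478956 = 0.94260.
CI: -1.410 ± 0.94260 → (-2.353, -0.467).
With 95% confidence, each one-unit increase in weekly training distance is associated with a change of between -2.353 and -0.467 minutes in marathon finish time.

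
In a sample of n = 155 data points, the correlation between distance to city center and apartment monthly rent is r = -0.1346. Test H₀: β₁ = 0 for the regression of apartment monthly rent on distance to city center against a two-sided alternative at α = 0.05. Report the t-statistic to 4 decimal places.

t = -1.6802

t = r·√(n − 2)/√(1 − r²) = -0.1346·√153/√0.981883 = -1.6802.
df = n − 2 = 153.
Two-sided p ≈ 0.0950, which is ≥ 0.05, so fail to reject H₀.
The data do not give significant evidence of a linear association between distance to city center and apartment monthly rent.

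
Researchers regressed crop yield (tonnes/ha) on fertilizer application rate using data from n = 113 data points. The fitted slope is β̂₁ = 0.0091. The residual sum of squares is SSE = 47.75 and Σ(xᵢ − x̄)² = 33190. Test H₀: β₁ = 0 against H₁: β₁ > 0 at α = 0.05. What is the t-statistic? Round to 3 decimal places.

t = 2.528

MSE = SSE/(n − 2) = 47.75/111 = 0.43018.
SE(β̂₁) = √(MSE/Sₓₓ) = √(0.43018/33190) = 0.00360016.
t = 0.0091 / 0.00360016 = 2.528.
df = n − 2 = 111.
One-sided p ≈ 0.0064, which is < 0.05, so reject H₀.
There is evidence that the true slope on fertilizer application rate is positive.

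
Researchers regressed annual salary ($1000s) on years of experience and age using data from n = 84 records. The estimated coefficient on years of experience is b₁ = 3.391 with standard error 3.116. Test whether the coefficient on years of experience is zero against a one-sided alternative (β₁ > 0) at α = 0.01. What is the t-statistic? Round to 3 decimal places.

H₀: β₁ = 0 vs H₁: β₁ > 0.
t = (b₁ − β₁⁰)/SE = 3.391 / 3.116 = 1.088.
df = n − k − 1 = 84 − 2 − 1 = 81.
One-sided p ≈ 0.1399, which is ≥ 0.01, so fail to reject H₀.
The data do not give significant evidence that the true slope on years of experience is positive, holding the other predictors fixed.

t = 1.088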